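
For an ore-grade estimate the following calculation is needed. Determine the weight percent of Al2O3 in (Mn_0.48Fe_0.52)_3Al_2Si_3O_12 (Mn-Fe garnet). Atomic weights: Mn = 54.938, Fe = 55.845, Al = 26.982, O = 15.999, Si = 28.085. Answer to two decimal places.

Formula mass = 496.436 g/mol.
2 Al → 1.0000 mol Al2O3 per formula unit; M(Al2O3) = 101.961, so Al2O3 mass = 101.961 g.
101.961/496.436 × 100 = 20.54 wt%.

20.54 wt%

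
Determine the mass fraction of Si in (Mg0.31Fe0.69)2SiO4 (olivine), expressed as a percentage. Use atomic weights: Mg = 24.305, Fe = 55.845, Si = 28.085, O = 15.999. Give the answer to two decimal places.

M((Mg0.31Fe0.69)2SiO4) = 184.216 g/mol.
Si contributes 1 × 28.085 = 28.085 g per mole.
28.085/184.216 = 0.1525 → 15.25%.

15.25 wt%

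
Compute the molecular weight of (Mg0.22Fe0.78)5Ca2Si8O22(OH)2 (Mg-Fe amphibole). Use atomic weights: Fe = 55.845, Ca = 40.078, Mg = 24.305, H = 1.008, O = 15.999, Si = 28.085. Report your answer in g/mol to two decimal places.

935.36 g/mol

Mg: 1.10 × 24.305 = 26.7355
Fe: 3.90 × 55.845 = 217.7955
Ca: 2 × 40.078 = 80.1560
Si: 8 × 28.085 = 224.6800
O: 24 × 15.999 = 383.9760
H: 2 × 1.008 = 2.0160
Summing the contributions gives the formula mass.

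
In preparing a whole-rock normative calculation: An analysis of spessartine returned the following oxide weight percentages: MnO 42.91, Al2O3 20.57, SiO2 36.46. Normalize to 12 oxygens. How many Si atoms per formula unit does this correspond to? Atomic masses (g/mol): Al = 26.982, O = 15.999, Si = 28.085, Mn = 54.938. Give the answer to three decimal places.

MnO: 42.91/70.937 = 0.60490 mol → 0.60490 mol Mn, 0.60490 mol O.
Al2O3: 20.57/101.961 = 0.20174 mol → 0.40348 mol Al, 0.60522 mol O.
SiO2: 36.46/60.083 = 0.60683 mol → 0.60683 mol Si, 1.21366 mol O.
Total oxygen = 2.42378 mol. Normalization factor = 12/2.42378 = 4.95094.
Si per 12 O = 0.60683 × 4.95094 = 3.004.

3.004 Si apfu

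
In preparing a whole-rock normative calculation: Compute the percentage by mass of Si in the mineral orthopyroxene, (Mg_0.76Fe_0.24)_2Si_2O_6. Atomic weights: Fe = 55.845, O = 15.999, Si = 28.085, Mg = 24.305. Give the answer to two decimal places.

Molar mass of (Mg_0.76Fe_0.24)_2Si_2O_6: 1.52·24.305 + 0.48·55.845 + 2·28.085 + 6·15.999 = 215.913 g/mol.
Mass of Si per formula unit: 2 × 28.085 = 56.170 g.
Weight fraction Si = 56.170 / 215.913 = 0.2602.

26.02 mass %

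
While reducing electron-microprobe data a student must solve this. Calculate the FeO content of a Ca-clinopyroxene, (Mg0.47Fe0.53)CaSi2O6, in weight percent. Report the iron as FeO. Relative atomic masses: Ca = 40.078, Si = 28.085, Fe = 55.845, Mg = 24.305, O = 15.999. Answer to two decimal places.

16.32 wt%

M((Mg0.47Fe0.53)CaSi2O6) = 233.263 g/mol; M(FeO) = 71.844 g/mol.
Moles FeO per formula unit = 0.53 Fe ÷ 1 = 0.5300.
FeO fraction = (0.5300 × 71.844) / 233.263 = 38.077/233.263 = 0.1632.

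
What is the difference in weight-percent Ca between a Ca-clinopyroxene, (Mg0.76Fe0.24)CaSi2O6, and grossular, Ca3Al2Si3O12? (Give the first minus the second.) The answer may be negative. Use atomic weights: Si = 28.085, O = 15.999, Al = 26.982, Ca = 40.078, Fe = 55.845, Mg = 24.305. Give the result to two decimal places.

First mineral: 40.078 g Ca in 224.117 g formula = 17.88 wt% Ca.
Second mineral: 120.234 g Ca in 450.441 g formula = 26.69 wt% Ca.
17.88% − 26.69% gives a difference of -8.81 percentage points.

-8.81 percentage points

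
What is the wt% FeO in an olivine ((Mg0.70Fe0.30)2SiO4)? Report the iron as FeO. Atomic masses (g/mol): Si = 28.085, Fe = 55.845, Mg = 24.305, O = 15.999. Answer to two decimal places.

M((Mg0.70Fe0.30)2SiO4) = 159.615 g/mol; M(FeO) = 71.844 g/mol.
Moles FeO per formula unit = 0.60 Fe ÷ 1 = 0.6000.
FeO fraction = (0.6000 × 71.844) / 159.615 = 43.106/159.615 = 0.2701.

27.01 wt%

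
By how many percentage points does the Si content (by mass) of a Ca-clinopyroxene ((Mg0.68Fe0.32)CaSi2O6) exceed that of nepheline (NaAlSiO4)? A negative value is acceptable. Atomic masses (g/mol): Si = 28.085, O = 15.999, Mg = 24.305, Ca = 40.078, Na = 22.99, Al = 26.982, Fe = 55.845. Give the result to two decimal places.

Si in (Mg0.68Fe0.32)CaSi2O6: molar mass 226.640 g/mol; 2×28.085 = 56.170 g → 24.78 wt%.
Si in NaAlSiO4: molar mass 142.053 g/mol; 1×28.085 = 28.085 g → 19.77 wt%.
Difference = 24.78 − 19.77 = 5.01 percentage points.

5.01 percentage points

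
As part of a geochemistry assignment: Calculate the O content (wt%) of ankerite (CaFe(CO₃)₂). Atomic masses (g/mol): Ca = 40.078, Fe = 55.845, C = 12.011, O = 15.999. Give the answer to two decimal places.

44.45 wt%

Formula mass = 1*40.078 + 1*55.845 + 2*12.011 + 6*15.999 = 215.939 g/mol, of which 95.994 g is O.
So O makes up 95.994/215.939 = 0.4445 of the mass, i.e. 44.45%.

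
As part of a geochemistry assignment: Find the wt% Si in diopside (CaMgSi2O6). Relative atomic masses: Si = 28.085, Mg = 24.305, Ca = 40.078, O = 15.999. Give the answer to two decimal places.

M(CaMgSi2O6) = 216.547 g/mol.
Si contributes 2 × 28.085 = 56.170 g per mole.
56.170/216.547 = 0.2594 → 25.94%.

25.94 mass %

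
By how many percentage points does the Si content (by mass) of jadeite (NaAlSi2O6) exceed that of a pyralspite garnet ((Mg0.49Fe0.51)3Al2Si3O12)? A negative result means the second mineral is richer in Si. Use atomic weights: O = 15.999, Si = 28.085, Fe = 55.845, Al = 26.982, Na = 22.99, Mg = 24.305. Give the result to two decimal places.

Si in NaAlSi2O6: molar mass 202.136 g/mol; 2×28.085 = 56.170 g → 27.79 wt%.
Si in (Mg0.49Fe0.51)3Al2Si3O12: molar mass 451.378 g/mol; 3×28.085 = 84.255 g → 18.67 wt%.
Difference = 27.79 − 18.67 = 9.12 percentage points.

9.12 percentage points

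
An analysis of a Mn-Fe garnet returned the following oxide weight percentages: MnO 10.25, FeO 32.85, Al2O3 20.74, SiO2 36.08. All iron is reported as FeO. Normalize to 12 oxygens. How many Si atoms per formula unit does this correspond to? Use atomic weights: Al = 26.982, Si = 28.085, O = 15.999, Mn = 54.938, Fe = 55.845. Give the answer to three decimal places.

2.986 Si apfu

10.25 wt% MnO ÷ 70.937 g/mol = 0.14449 mol, giving 0.14449 Mn and 0.14449 O.
32.85 wt% FeO ÷ 71.844 g/mol = 0.45724 mol, giving 0.45724 Fe and 0.45724 O.
20.74 wt% Al2O3 ÷ 101.961 g/mol = 0.20341 mol, giving 0.40682 Al and 0.61023 O.
36.08 wt% SiO2 ÷ 60.083 g/mol = 0.60050 mol, giving 0.60050 Si and 1.20100 O.
Oxygen sums to 2.41296; scaling by 12/2.41296 = 4.97315 puts the formula on 12 O.
Si: 0.60050 × 4.97315 = 2.986 atoms per formula unit.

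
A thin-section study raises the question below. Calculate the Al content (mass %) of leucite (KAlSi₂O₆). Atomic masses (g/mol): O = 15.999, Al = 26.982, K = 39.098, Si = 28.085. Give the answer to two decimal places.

Formula mass = 1*39.098 + 1*26.982 + 2*28.085 + 6*15.999 = 218.244 g/mol, of which 26.982 g is Al.
So Al makes up 26.982/218.244 = 0.1236 of the mass, i.e. 12.36%.

12.36 mass %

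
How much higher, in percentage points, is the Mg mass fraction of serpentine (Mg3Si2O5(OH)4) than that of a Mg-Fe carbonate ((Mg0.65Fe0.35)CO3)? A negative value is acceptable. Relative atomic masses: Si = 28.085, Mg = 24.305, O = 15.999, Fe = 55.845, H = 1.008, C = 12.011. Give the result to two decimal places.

M(Mg3Si2O5(OH)4) = 277.108 g/mol, so wt% Mg = 72.915/277.108 × 100 = 26.31%.
M((Mg0.65Fe0.35)CO3) = 95.352 g/mol, so wt% Mg = 15.798/95.352 × 100 = 16.57%.
26.31 − 16.57 = 9.74 pp.

9.74 percentage points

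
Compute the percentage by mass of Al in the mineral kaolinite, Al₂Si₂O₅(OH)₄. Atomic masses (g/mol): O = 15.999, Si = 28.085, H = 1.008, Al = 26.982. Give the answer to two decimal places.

Molar mass of Al₂Si₂O₅(OH)₄: 2·26.982 + 2·28.085 + 9·15.999 + 4·1.008 = 258.157 g/mol.
Mass of Al per formula unit: 2 × 26.982 = 53.964 g.
Weight fraction Al = 53.964 / 258.157 = 0.2090.

20.90 wt%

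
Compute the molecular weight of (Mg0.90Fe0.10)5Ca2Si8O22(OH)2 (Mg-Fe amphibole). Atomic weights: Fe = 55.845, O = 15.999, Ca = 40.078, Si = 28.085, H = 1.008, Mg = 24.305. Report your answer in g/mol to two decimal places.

Mg: 4.50 × 24.305 = 109.3725
Fe: 0.50 × 55.845 = 27.9225
Ca: 2 × 40.078 = 80.1560
Si: 8 × 28.085 = 224.6800
O: 24 × 15.999 = 383.9760
H: 2 × 1.008 = 2.0160
Summing the contributions gives the formula mass.

828.12 g/mol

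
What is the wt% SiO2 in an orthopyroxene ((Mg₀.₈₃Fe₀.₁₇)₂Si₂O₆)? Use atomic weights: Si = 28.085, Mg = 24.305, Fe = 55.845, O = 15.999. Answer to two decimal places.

M((Mg₀.₈₃Fe₀.₁₇)₂Si₂O₆) = 211.498 g/mol; M(SiO2) = 60.083 g/mol.
Moles SiO2 per formula unit = 2 Si ÷ 1 = 2.0000.
SiO2 fraction = (2.0000 × 60.083) / 211.498 = 120.166/211.498 = 0.5682.

56.82 wt%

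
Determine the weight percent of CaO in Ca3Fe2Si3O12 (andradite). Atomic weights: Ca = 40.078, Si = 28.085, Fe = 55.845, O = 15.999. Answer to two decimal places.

Formula mass = 508.167 g/mol.
3 Ca → 3.0000 mol CaO per formula unit; M(CaO) = 56.077, so CaO mass = 168.231 g.
168.231/508.167 × 100 = 33.11 wt%.

33.11 wt%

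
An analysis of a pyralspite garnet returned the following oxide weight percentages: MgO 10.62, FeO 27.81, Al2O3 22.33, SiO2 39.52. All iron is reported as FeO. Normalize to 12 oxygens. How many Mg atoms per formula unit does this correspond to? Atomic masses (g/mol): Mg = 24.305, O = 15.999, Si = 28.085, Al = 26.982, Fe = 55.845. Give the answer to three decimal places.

1.205 Mg apfu

MgO (M=40.304): mol = 0.26350; Mg = 0.26350, O = 0.26350.
FeO (M=71.844): mol = 0.38709; Fe = 0.38709, O = 0.38709.
Al2O3 (M=101.961): mol = 0.21901; Al = 0.43802, O = 0.65703.
SiO2 (M=60.083): mol = 0.65776; Si = 0.65776, O = 1.31552.
ΣO = 2.62314; factor = 12/ΣO = 4.57467.
Mg apfu = 0.26350 × 4.57467 = 1.205.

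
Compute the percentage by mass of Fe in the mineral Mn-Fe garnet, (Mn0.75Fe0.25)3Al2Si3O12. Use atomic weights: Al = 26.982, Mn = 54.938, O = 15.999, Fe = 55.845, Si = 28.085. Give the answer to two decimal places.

8.45 weight percent

M((Mn0.75Fe0.25)3Al2Si3O12) = 495.701 g/mol.
Fe contributes 0.75 × 55.845 = 41.884 g per mole.
41.884/495.701 = 0.0845 → 8.45%.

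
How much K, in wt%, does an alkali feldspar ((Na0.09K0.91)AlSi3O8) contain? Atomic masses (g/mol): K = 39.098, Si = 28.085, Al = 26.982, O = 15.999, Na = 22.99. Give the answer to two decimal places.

12.85 wt%

M((Na0.09K0.91)AlSi3O8) = 276.877 g/mol.
K contributes 0.91 × 39.098 = 35.579 g per mole.
35.579/276.877 = 0.1285 → 12.85%.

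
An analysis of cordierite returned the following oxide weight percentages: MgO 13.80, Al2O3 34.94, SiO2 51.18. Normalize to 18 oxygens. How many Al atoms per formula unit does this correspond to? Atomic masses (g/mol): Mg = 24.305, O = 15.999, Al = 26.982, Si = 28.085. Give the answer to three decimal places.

4.013 Al apfu

MgO: 13.80/40.304 = 0.34240 mol → 0.34240 mol Mg, 0.34240 mol O.
Al2O3: 34.94/101.961 = 0.34268 mol → 0.68536 mol Al, 1.02804 mol O.
SiO2: 51.18/60.083 = 0.85182 mol → 0.85182 mol Si, 1.70364 mol O.
Total oxygen = 3.07408 mol. Normalization factor = 18/3.07408 = 5.85541.
Al per 18 O = 0.68536 × 5.85541 = 4.013.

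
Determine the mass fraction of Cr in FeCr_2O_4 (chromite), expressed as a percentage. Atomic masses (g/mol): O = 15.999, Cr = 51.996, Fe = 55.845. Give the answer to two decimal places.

Formula mass = 1×55.845 + 2×51.996 + 4×15.999 = 223.833 g/mol, of which 103.992 g is Cr.
So Cr makes up 103.992/223.833 = 0.4646 of the mass, i.e. 46.46%.

46.46 mass %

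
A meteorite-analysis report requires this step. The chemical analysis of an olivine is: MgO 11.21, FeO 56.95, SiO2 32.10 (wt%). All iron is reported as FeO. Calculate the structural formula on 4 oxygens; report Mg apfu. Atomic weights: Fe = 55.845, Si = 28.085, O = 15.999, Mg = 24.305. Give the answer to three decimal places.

MgO (M=40.304): mol = 0.27814; Mg = 0.27814, O = 0.27814.
FeO (M=71.844): mol = 0.79269; Fe = 0.79269, O = 0.79269.
SiO2 (M=60.083): mol = 0.53426; Si = 0.53426, O = 1.06852.
ΣO = 2.13935; factor = 4/ΣO = 1.86973.
Mg apfu = 0.27814 × 1.86973 = 0.520.

0.520 Mg apfu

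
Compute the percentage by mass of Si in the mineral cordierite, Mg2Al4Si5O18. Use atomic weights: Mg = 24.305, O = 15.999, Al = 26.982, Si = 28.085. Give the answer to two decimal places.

M(Mg2Al4Si5O18) = 584.945 g/mol.
Si contributes 5 × 28.085 = 140.425 g per mole.
140.425/584.945 = 0.2401 → 24.01%.

24.01 wt%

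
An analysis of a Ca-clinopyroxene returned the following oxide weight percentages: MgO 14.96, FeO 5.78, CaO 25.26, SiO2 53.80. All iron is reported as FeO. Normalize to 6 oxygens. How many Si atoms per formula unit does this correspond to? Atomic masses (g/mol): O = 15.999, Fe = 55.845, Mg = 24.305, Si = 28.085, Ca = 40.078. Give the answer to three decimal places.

MgO: 14.96/40.304 = 0.37118 mol → 0.37118 mol Mg, 0.37118 mol O.
FeO: 5.78/71.844 = 0.08045 mol → 0.08045 mol Fe, 0.08045 mol O.
CaO: 25.26/56.077 = 0.45045 mol → 0.45045 mol Ca, 0.45045 mol O.
SiO2: 53.80/60.083 = 0.89543 mol → 0.89543 mol Si, 1.79086 mol O.
Total oxygen = 2.69294 mol. Normalization factor = 6/2.69294 = 2.22805.
Si per 6 O = 0.89543 × 2.22805 = 1.995.

1.995 Si apfu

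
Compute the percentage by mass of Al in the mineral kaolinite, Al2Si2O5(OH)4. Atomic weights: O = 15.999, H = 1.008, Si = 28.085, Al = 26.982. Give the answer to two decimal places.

Molar mass of Al2Si2O5(OH)4: 2·26.982 + 2·28.085 + 9·15.999 + 4·1.008 = 258.157 g/mol.
Mass of Al per formula unit: 2 × 26.982 = 53.964 g.
Weight fraction Al = 53.964 / 258.157 = 0.2090.

20.90 mass %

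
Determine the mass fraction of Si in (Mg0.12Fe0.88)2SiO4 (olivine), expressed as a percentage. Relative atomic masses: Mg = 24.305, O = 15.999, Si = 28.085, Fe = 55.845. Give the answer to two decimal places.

14.31 mass %

Formula mass = 0.24×24.305 + 1.76×55.845 + 1×28.085 + 4×15.999 = 196.201 g/mol, of which 28.085 g is Si.
So Si makes up 28.085/196.201 = 0.1431 of the mass, i.e. 14.31%.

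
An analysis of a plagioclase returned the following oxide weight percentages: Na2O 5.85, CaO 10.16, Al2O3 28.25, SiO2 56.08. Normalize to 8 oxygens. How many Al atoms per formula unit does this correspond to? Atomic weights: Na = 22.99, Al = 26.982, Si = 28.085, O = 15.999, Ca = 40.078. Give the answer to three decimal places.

Na2O (M=61.979): mol = 0.09439; Na = 0.18878, O = 0.09439.
CaO (M=56.077): mol = 0.18118; Ca = 0.18118, O = 0.18118.
Al2O3 (M=101.961): mol = 0.27707; Al = 0.55414, O = 0.83121.
SiO2 (M=60.083): mol = 0.93338; Si = 0.93338, O = 1.86676.
ΣO = 2.97354; factor = 8/ΣO = 2.69040.
Al apfu = 0.55414 × 2.69040 = 1.491.

1.491 Al apfu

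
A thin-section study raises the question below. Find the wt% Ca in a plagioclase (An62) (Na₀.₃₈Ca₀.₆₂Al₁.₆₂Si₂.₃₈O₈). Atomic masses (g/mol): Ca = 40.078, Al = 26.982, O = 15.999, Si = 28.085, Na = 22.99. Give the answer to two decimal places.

Formula mass = 0.38×22.99 + 0.62×40.078 + 1.62×26.982 + 2.38×28.085 + 8×15.999 = 272.130 g/mol, of which 24.848 g is Ca.
So Ca makes up 24.848/272.130 = 0.0913 of the mass, i.e. 9.13%.

9.13 weight percent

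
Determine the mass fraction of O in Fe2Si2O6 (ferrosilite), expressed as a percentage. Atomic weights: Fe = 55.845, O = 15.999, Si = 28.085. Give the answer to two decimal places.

M(Fe2Si2O6) = 263.854 g/mol.
O contributes 6 × 15.999 = 95.994 g per mole.
95.994/263.854 = 0.3638 → 36.38%.

36.38 weight percent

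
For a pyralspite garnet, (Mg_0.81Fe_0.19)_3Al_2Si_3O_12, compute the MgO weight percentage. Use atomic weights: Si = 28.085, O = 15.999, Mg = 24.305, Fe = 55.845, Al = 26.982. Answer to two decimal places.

23.26 wt%

Molar mass of (Mg_0.81Fe_0.19)_3Al_2Si_3O_12 = 2.43×24.305 + 0.57×55.845 + 2×26.982 + 3×28.085 + 12×15.999 = 421.100 g/mol.
Each formula unit contains 2.43 Mg, equivalent to 2.43/1 = 2.4300 mol MgO.
M(MgO) = 1×24.305 + 1×15.999 = 40.304 g/mol.
Mass of MgO per formula unit = 2.4300 × 40.304 = 97.939 g.
MgO wt% = 97.939 / 421.100 × 100 = 23.26%.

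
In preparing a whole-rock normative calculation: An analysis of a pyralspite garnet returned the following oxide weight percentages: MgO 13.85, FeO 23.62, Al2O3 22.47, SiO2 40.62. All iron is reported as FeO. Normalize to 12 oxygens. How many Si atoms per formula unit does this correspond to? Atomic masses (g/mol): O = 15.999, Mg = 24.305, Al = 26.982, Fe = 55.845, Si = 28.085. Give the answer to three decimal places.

13.85 wt% MgO ÷ 40.304 g/mol = 0.34364 mol, giving 0.34364 Mg and 0.34364 O.
23.62 wt% FeO ÷ 71.844 g/mol = 0.32877 mol, giving 0.32877 Fe and 0.32877 O.
22.47 wt% Al2O3 ÷ 101.961 g/mol = 0.22038 mol, giving 0.44076 Al and 0.66114 O.
40.62 wt% SiO2 ÷ 60.083 g/mol = 0.67606 mol, giving 0.67606 Si and 1.35212 O.
Oxygen sums to 2.68567; scaling by 12/2.68567 = 4.46816 puts the formula on 12 O.
Si: 0.67606 × 4.46816 = 3.021 atoms per formula unit.

3.021 Si apfu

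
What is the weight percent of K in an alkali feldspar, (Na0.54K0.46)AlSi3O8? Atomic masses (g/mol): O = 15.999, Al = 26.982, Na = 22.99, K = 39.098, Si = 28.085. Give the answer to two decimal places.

6.67 wt%

M((Na0.54K0.46)AlSi3O8) = 269.629 g/mol.
K contributes 0.46 × 39.098 = 17.985 g per mole.
17.985/269.629 = 0.0667 → 6.67%.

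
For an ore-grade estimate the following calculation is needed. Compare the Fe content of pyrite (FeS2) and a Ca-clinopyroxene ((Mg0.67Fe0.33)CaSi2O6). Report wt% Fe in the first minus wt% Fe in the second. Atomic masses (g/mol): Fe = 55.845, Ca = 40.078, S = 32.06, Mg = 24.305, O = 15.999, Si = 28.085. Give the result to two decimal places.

First mineral: 55.845 g Fe in 119.965 g formula = 46.55 wt% Fe.
Second mineral: 18.429 g Fe in 226.955 g formula = 8.12 wt% Fe.
46.55% − 8.12% gives a difference of 38.43 percentage points.

38.43 percentage points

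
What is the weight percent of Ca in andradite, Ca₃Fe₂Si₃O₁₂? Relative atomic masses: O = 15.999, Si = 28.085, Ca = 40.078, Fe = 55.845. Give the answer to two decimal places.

Formula mass = 3×40.078 + 2×55.845 + 3×28.085 + 12×15.999 = 508.167 g/mol, of which 120.234 g is Ca.
So Ca makes up 120.234/508.167 = 0.2366 of the mass, i.e. 23.66%.

23.66 wt%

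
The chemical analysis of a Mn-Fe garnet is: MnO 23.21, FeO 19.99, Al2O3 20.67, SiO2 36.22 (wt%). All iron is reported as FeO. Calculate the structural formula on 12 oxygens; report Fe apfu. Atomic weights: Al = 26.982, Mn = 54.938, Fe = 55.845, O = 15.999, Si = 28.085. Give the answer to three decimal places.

1.380 Fe apfu

MnO (M=70.937): mol = 0.32719; Mn = 0.32719, O = 0.32719.
FeO (M=71.844): mol = 0.27824; Fe = 0.27824, O = 0.27824.
Al2O3 (M=101.961): mol = 0.20272; Al = 0.40544, O = 0.60816.
SiO2 (M=60.083): mol = 0.60283; Si = 0.60283, O = 1.20566.
ΣO = 2.41925; factor = 12/ΣO = 4.96021.
Fe apfu = 0.27824 × 4.96021 = 1.380.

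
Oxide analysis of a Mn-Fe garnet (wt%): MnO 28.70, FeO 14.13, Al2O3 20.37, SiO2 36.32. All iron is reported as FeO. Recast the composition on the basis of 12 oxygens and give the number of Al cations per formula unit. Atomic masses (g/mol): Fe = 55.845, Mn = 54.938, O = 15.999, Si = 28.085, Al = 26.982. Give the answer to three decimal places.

1.990 Al apfu

MnO (M=70.937): mol = 0.40458; Mn = 0.40458, O = 0.40458.
FeO (M=71.844): mol = 0.19668; Fe = 0.19668, O = 0.19668.
Al2O3 (M=101.961): mol = 0.19978; Al = 0.39956, O = 0.59934.
SiO2 (M=60.083): mol = 0.60450; Si = 0.60450, O = 1.20900.
ΣO = 2.40960; factor = 12/ΣO = 4.98008.
Al apfu = 0.39956 × 4.98008 = 1.990.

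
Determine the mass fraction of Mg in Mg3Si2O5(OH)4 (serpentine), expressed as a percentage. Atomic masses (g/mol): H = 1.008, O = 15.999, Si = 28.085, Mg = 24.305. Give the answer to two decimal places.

26.31 mass %

Molar mass of Mg3Si2O5(OH)4: 3·24.305 + 2·28.085 + 9·15.999 + 4·1.008 = 277.108 g/mol.
Mass of Mg per formula unit: 3 × 24.305 = 72.915 g.
Weight fraction Mg = 72.915 / 277.108 = 0.2631.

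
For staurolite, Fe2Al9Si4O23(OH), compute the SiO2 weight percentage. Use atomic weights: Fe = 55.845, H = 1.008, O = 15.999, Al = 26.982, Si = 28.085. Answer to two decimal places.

28.21 wt%

Formula mass = 851.852 g/mol.
4 Si → 4.0000 mol SiO2 per formula unit; M(SiO2) = 60.083, so SiO2 mass = 240.332 g.
240.332/851.852 × 100 = 28.21 wt%.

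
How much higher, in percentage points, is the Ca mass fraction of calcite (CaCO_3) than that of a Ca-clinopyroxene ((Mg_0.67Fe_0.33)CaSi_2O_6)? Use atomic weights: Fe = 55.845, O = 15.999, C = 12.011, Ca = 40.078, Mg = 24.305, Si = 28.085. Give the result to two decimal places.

Ca in CaCO_3: molar mass 100.086 g/mol; 1×40.078 = 40.078 g → 40.04 wt%.
Ca in (Mg_0.67Fe_0.33)CaSi_2O_6: molar mass 226.955 g/mol; 1×40.078 = 40.078 g → 17.66 wt%.
Difference = 40.04 − 17.66 = 22.38 percentage points.

22.38 percentage points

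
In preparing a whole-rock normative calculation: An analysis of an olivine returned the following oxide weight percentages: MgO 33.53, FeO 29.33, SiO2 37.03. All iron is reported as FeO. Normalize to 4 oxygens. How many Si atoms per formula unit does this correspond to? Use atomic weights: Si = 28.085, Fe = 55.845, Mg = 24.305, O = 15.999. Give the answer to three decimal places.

MgO (M=40.304): mol = 0.83193; Mg = 0.83193, O = 0.83193.
FeO (M=71.844): mol = 0.40825; Fe = 0.40825, O = 0.40825.
SiO2 (M=60.083): mol = 0.61631; Si = 0.61631, O = 1.23262.
ΣO = 2.47280; factor = 4/ΣO = 1.61760.
Si apfu = 0.61631 × 1.61760 = 0.997.

0.997 Si apfu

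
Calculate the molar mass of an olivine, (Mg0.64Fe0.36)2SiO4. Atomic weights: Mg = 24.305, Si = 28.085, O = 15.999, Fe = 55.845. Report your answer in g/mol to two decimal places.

Mg: 1.28 × 24.305 = 31.1104
Fe: 0.72 × 55.845 = 40.2084
Si: 1 × 28.085 = 28.0850
O: 4 × 15.999 = 63.9960
Summing the contributions gives the formula mass.

163.40 g/mol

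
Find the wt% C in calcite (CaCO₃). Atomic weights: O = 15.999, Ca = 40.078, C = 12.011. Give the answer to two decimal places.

M(CaCO₃) = 100.086 g/mol.
C contributes 1 × 12.011 = 12.011 g per mole.
12.011/100.086 = 0.1200 → 12.00%.

12.00 weight percent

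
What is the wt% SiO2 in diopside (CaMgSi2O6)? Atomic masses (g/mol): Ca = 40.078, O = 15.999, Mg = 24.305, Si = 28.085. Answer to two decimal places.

Formula mass = 216.547 g/mol.
2 Si → 2.0000 mol SiO2 per formula unit; M(SiO2) = 60.083, so SiO2 mass = 120.166 g.
120.166/216.547 × 100 = 55.49 wt%.

55.49 wt%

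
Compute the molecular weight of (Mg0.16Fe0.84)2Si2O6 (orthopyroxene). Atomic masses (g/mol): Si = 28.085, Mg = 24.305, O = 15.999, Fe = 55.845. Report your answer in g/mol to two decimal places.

253.76 g/mol

M = 0.32·24.305 + 1.68·55.845 + 2·28.085 + 6·15.999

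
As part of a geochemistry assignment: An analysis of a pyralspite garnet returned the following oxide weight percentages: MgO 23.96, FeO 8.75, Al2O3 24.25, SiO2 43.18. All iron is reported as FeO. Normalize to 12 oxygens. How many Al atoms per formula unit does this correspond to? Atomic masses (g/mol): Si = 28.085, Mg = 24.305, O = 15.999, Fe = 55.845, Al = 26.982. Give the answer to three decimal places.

1.991 Al apfu

23.96 wt% MgO ÷ 40.304 g/mol = 0.59448 mol, giving 0.59448 Mg and 0.59448 O.
8.75 wt% FeO ÷ 71.844 g/mol = 0.12179 mol, giving 0.12179 Fe and 0.12179 O.
24.25 wt% Al2O3 ÷ 101.961 g/mol = 0.23784 mol, giving 0.47568 Al and 0.71352 O.
43.18 wt% SiO2 ÷ 60.083 g/mol = 0.71867 mol, giving 0.71867 Si and 1.43734 O.
Oxygen sums to 2.86713; scaling by 12/2.86713 = 4.18537 puts the formula on 12 O.
Al: 0.47568 × 4.18537 = 1.991 atoms per formula unit.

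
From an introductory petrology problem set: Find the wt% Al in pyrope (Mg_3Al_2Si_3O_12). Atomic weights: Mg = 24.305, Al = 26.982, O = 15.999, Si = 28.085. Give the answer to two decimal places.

13.39 weight percent

Molar mass of Mg_3Al_2Si_3O_12: 3×24.305 + 2×26.982 + 3×28.085 + 12×15.999 = 403.122 g/mol.
Mass of Al per formula unit: 2 × 26.982 = 53.964 g.
Weight fraction Al = 53.964 / 403.122 = 0.1339.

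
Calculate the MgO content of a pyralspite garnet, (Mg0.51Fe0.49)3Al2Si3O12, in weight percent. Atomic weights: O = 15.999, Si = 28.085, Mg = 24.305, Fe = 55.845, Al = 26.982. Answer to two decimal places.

Molar mass of (Mg0.51Fe0.49)3Al2Si3O12 = 1.53×24.305 + 1.47×55.845 + 2×26.982 + 3×28.085 + 12×15.999 = 449.486 g/mol.
Each formula unit contains 1.53 Mg, equivalent to 1.53/1 = 1.5300 mol MgO.
M(MgO) = 1×24.305 + 1×15.999 = 40.304 g/mol.
Mass of MgO per formula unit = 1.5300 × 40.304 = 61.665 g.
MgO wt% = 61.665 / 449.486 × 100 = 13.72%.

13.72 wt%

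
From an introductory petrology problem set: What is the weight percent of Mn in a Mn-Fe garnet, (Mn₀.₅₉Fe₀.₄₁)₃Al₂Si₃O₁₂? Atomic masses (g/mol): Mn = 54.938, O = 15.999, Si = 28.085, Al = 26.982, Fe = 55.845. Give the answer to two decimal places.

Molar mass of (Mn₀.₅₉Fe₀.₄₁)₃Al₂Si₃O₁₂: 1.77*54.938 + 1.23*55.845 + 2*26.982 + 3*28.085 + 12*15.999 = 496.137 g/mol.
Mass of Mn per formula unit: 1.77 × 54.938 = 97.240 g.
Weight fraction Mn = 97.240 / 496.137 = 0.1960.

19.60 wt%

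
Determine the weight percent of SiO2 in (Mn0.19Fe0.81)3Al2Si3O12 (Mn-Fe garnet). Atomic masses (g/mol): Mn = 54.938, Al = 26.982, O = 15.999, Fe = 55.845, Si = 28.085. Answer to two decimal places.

Formula mass = 497.225 g/mol.
3 Si → 3.0000 mol SiO2 per formula unit; M(SiO2) = 60.083, so SiO2 mass = 180.249 g.
180.249/497.225 × 100 = 36.25 wt%.

36.25 wt%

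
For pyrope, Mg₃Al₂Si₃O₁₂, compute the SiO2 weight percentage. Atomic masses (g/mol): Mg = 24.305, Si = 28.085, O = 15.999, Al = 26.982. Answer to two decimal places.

Molar mass of Mg₃Al₂Si₃O₁₂ = 3*24.305 + 2*26.982 + 3*28.085 + 12*15.999 = 403.122 g/mol.
Each formula unit contains 3 Si, equivalent to 3/1 = 3.0000 mol SiO2.
M(SiO2) = 1×28.085 + 2×15.999 = 60.083 g/mol.
Mass of SiO2 per formula unit = 3.0000 × 60.083 = 180.249 g.
SiO2 wt% = 180.249 / 403.122 × 100 = 44.71%.

44.71 wt%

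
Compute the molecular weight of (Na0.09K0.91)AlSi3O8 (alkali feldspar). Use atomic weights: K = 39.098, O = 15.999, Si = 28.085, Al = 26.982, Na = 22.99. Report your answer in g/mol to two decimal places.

Na: 0.09 × 22.99 = 2.0691
K: 0.91 × 39.098 = 35.5792
Al: 1 × 26.982 = 26.9820
Si: 3 × 28.085 = 84.2550
O: 8 × 15.999 = 127.9920
Summing the contributions gives the formula mass.

276.88 g/mol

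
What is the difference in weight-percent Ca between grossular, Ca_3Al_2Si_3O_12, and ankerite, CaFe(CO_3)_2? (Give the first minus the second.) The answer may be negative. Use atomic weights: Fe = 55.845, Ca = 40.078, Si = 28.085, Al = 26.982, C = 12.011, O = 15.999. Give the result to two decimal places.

8.13 percentage points

First mineral: 120.234 g Ca in 450.441 g formula = 26.69 wt% Ca.
Second mineral: 40.078 g Ca in 215.939 g formula = 18.56 wt% Ca.
26.69% − 18.56% gives a difference of 8.13 percentage points.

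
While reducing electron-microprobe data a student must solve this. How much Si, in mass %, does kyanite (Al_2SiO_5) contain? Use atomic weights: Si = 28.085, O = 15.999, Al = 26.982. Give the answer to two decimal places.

17.33 mass %

Formula mass = 2·26.982 + 1·28.085 + 5·15.999 = 162.044 g/mol, of which 28.085 g is Si.
So Si makes up 28.085/162.044 = 0.1733 of the mass, i.e. 17.33%.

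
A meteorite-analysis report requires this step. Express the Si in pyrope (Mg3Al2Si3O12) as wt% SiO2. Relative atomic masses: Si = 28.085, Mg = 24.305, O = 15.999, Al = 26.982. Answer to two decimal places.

44.71 wt%

Formula mass = 403.122 g/mol.
3 Si → 3.0000 mol SiO2 per formula unit; M(SiO2) = 60.083, so SiO2 mass = 180.249 g.
180.249/403.122 × 100 = 44.71 wt%.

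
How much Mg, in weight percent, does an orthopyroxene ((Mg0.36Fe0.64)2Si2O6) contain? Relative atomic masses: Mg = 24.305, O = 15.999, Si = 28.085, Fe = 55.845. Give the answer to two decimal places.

Formula mass = 0.72·24.305 + 1.28·55.845 + 2·28.085 + 6·15.999 = 241.145 g/mol, of which 17.500 g is Mg.
So Mg makes up 17.500/241.145 = 0.0726 of the mass, i.e. 7.26%.

7.26 weight percent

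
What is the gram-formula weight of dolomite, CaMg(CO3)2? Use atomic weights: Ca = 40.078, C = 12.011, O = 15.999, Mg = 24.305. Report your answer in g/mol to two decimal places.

184.40 g/mol

M = 1×40.078 + 1×24.305 + 2×12.011 + 6×15.999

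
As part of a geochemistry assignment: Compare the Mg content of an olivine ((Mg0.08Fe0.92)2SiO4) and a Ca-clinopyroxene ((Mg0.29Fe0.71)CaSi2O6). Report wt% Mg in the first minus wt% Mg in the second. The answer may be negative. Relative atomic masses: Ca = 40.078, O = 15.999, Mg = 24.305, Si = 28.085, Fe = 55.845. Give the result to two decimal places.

M((Mg0.08Fe0.92)2SiO4) = 198.725 g/mol, so wt% Mg = 3.889/198.725 × 100 = 1.96%.
M((Mg0.29Fe0.71)CaSi2O6) = 238.940 g/mol, so wt% Mg = 7.048/238.940 × 100 = 2.95%.
1.96 − 2.95 = -0.99 pp.

-0.99 percentage points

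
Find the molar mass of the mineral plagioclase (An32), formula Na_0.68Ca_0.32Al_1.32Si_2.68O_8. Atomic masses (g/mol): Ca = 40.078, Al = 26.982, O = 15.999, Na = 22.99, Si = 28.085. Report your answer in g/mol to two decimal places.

267.33 g/mol

Na: 0.68 × 22.99 = 15.6332
Ca: 0.32 × 40.078 = 12.8250
Al: 1.32 × 26.982 = 35.6162
Si: 2.68 × 28.085 = 75.2678
O: 8 × 15.999 = 127.9920
Summing the contributions gives the formula mass.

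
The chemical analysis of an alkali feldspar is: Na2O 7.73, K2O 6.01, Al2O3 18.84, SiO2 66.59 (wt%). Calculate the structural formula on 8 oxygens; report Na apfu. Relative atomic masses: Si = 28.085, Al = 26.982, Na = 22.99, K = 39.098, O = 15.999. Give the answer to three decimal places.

0.674 Na apfu

Na2O: 7.73/61.979 = 0.12472 mol → 0.24944 mol Na, 0.12472 mol O.
K2O: 6.01/94.195 = 0.06380 mol → 0.12760 mol K, 0.06380 mol O.
Al2O3: 18.84/101.961 = 0.18478 mol → 0.36956 mol Al, 0.55434 mol O.
SiO2: 66.59/60.083 = 1.10830 mol → 1.10830 mol Si, 2.21660 mol O.
Total oxygen = 2.95946 mol. Normalization factor = 8/2.95946 = 2.70320.
Na per 8 O = 0.24944 × 2.70320 = 0.674.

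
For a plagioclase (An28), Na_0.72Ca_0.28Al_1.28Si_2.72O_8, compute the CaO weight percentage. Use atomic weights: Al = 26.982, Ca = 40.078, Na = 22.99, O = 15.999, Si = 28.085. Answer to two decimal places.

Molar mass of Na_0.72Ca_0.28Al_1.28Si_2.72O_8 = 0.72*22.99 + 0.28*40.078 + 1.28*26.982 + 2.72*28.085 + 8*15.999 = 266.695 g/mol.
Each formula unit contains 0.28 Ca, equivalent to 0.28/1 = 0.2800 mol CaO.
M(CaO) = 1×40.078 + 1×15.999 = 56.077 g/mol.
Mass of CaO per formula unit = 0.2800 × 56.077 = 15.702 g.
CaO wt% = 15.702 / 266.695 × 100 = 5.89%.

5.89 wt%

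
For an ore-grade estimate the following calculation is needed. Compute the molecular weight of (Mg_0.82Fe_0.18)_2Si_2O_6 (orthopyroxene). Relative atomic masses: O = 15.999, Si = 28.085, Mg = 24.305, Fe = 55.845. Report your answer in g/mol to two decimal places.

The formula mass is the sum 1.64*24.305 + 0.36*55.845 + 2*28.085 + 6*15.999.

212.13 g/mol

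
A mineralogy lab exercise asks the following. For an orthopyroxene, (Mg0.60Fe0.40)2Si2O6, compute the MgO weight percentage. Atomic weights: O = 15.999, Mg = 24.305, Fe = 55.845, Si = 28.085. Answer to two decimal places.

Molar mass of (Mg0.60Fe0.40)2Si2O6 = 1.20·24.305 + 0.80·55.845 + 2·28.085 + 6·15.999 = 226.006 g/mol.
Each formula unit contains 1.20 Mg, equivalent to 1.20/1 = 1.2000 mol MgO.
M(MgO) = 1×24.305 + 1×15.999 = 40.304 g/mol.
Mass of MgO per formula unit = 1.2000 × 40.304 = 48.365 g.
MgO wt% = 48.365 / 226.006 × 100 = 21.40%.

21.40 wt%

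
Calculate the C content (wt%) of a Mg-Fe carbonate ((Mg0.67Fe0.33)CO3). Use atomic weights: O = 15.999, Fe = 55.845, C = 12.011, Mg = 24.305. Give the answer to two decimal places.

12.68 wt%

Molar mass of (Mg0.67Fe0.33)CO3: 0.67×24.305 + 0.33×55.845 + 1×12.011 + 3×15.999 = 94.721 g/mol.
Mass of C per formula unit: 1 × 12.011 = 12.011 g.
Weight fraction C = 12.011 / 94.721 = 0.1268.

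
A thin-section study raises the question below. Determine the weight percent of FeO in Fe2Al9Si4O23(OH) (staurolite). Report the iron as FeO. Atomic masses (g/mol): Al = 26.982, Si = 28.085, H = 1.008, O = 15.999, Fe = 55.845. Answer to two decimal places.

M(Fe2Al9Si4O23(OH)) = 851.852 g/mol; M(FeO) = 71.844 g/mol.
Moles FeO per formula unit = 2 Fe ÷ 1 = 2.0000.
FeO fraction = (2.0000 × 71.844) / 851.852 = 143.688/851.852 = 0.1687.

16.87 wt%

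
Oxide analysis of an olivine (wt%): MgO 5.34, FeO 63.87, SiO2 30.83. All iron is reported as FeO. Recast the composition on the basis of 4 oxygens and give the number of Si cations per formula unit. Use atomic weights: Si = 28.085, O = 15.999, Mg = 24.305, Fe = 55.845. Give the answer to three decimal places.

1.002 Si apfu

MgO (M=40.304): mol = 0.13249; Mg = 0.13249, O = 0.13249.
FeO (M=71.844): mol = 0.88901; Fe = 0.88901, O = 0.88901.
SiO2 (M=60.083): mol = 0.51312; Si = 0.51312, O = 1.02624.
ΣO = 2.04774; factor = 4/ΣO = 1.95337.
Si apfu = 0.51312 × 1.95337 = 1.002.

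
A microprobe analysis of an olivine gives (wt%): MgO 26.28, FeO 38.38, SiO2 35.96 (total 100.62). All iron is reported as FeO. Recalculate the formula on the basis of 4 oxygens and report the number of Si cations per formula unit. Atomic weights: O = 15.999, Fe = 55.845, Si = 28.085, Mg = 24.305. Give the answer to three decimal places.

MgO: 26.28/40.304 = 0.65204 mol → 0.65204 mol Mg, 0.65204 mol O.
FeO: 38.38/71.844 = 0.53421 mol → 0.53421 mol Fe, 0.53421 mol O.
SiO2: 35.96/60.083 = 0.59851 mol → 0.59851 mol Si, 1.19702 mol O.
Total oxygen = 2.38327 mol. Normalization factor = 4/2.38327 = 1.67837.
Si per 4 O = 0.59851 × 1.67837 = 1.005.

1.005 Si apfu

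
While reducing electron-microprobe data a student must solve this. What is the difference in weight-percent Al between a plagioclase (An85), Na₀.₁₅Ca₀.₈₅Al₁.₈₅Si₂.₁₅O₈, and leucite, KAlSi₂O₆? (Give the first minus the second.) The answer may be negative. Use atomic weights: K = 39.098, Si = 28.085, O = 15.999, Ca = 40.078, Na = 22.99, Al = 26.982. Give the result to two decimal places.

5.74 percentage points

First mineral: 49.917 g Al in 275.806 g formula = 18.10 wt% Al.
Second mineral: 26.982 g Al in 218.244 g formula = 12.36 wt% Al.
18.10% − 12.36% gives a difference of 5.74 percentage points.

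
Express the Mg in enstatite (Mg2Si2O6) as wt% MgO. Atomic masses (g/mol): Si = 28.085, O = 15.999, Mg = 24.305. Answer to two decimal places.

Molar mass of Mg2Si2O6 = 2*24.305 + 2*28.085 + 6*15.999 = 200.774 g/mol.
Each formula unit contains 2 Mg, equivalent to 2/1 = 2.0000 mol MgO.
M(MgO) = 1×24.305 + 1×15.999 = 40.304 g/mol.
Mass of MgO per formula unit = 2.0000 × 40.304 = 80.608 g.
MgO wt% = 80.608 / 200.774 × 100 = 40.15%.

40.15 wt%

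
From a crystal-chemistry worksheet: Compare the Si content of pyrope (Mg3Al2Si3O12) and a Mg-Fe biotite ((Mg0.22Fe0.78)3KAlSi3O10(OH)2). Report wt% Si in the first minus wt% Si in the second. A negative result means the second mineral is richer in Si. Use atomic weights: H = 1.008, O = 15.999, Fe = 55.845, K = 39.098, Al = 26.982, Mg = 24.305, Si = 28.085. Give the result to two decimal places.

M(Mg3Al2Si3O12) = 403.122 g/mol, so wt% Si = 84.255/403.122 × 100 = 20.90%.
M((Mg0.22Fe0.78)3KAlSi3O10(OH)2) = 491.058 g/mol, so wt% Si = 84.255/491.058 × 100 = 17.16%.
20.90 − 17.16 = 3.74 pp.

3.74 percentage points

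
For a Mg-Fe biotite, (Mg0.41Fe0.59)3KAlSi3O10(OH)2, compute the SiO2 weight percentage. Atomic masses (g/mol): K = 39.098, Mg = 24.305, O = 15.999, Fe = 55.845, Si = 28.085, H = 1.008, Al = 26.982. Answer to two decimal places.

38.10 wt%

Molar mass of (Mg0.41Fe0.59)3KAlSi3O10(OH)2 = 1.23×24.305 + 1.77×55.845 + 1×39.098 + 1×26.982 + 3×28.085 + 12×15.999 + 2×1.008 = 473.080 g/mol.
Each formula unit contains 3 Si, equivalent to 3/1 = 3.0000 mol SiO2.
M(SiO2) = 1×28.085 + 2×15.999 = 60.083 g/mol.
Mass of SiO2 per formula unit = 3.0000 × 60.083 = 180.249 g.
SiO2 wt% = 180.249 / 473.080 × 100 = 38.10%.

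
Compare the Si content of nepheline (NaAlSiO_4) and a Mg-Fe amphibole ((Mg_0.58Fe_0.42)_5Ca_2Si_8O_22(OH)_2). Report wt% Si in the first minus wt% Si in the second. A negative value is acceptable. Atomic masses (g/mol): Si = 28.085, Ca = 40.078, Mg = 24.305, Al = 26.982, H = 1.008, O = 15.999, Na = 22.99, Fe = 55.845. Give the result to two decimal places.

-5.80 percentage points

M(NaAlSiO_4) = 142.053 g/mol, so wt% Si = 28.085/142.053 × 100 = 19.77%.
M((Mg_0.58Fe_0.42)_5Ca_2Si_8O_22(OH)_2) = 878.587 g/mol, so wt% Si = 224.680/878.587 × 100 = 25.57%.
19.77 − 25.57 = -5.80 pp.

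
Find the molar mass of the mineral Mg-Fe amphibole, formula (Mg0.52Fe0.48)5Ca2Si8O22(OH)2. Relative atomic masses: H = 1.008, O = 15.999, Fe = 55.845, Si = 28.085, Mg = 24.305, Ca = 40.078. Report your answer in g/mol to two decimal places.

888.05 g/mol

Mg: 2.60 × 24.305 = 63.1930
Fe: 2.40 × 55.845 = 134.0280
Ca: 2 × 40.078 = 80.1560
Si: 8 × 28.085 = 224.6800
O: 24 × 15.999 = 383.9760
H: 2 × 1.008 = 2.0160
Summing the contributions gives the formula mass.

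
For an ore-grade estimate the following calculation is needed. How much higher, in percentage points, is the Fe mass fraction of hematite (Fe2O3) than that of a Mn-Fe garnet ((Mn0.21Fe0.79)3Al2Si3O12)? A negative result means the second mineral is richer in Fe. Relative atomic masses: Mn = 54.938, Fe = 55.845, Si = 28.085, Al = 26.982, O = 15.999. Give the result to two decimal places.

43.32 percentage points

First mineral: 111.690 g Fe in 159.687 g formula = 69.94 wt% Fe.
Second mineral: 132.353 g Fe in 497.171 g formula = 26.62 wt% Fe.
69.94% − 26.62% gives a difference of 43.32 percentage points.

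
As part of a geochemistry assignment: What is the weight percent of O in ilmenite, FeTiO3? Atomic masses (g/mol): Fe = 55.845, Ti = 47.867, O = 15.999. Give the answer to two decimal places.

Formula mass = 1×55.845 + 1×47.867 + 3×15.999 = 151.709 g/mol, of which 47.997 g is O.
So O makes up 47.997/151.709 = 0.3164 of the mass, i.e. 31.64%.

31.64 mass %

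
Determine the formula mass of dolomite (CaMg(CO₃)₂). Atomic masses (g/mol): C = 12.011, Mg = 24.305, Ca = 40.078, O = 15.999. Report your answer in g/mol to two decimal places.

184.40 g/mol

M = 1*40.078 + 1*24.305 + 2*12.011 + 6*15.999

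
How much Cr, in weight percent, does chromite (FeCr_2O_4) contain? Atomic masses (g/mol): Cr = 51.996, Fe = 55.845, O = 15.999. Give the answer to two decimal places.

46.46 weight percent

M(FeCr_2O_4) = 223.833 g/mol.
Cr contributes 2 × 51.996 = 103.992 g per mole.
103.992/223.833 = 0.4646 → 46.46%.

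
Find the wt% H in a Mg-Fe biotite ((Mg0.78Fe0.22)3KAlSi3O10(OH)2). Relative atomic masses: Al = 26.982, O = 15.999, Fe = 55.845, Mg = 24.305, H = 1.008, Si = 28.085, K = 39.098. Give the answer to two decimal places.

M((Mg0.78Fe0.22)3KAlSi3O10(OH)2) = 438.070 g/mol.
H contributes 2 × 1.008 = 2.016 g per mole.
2.016/438.070 = 0.0046 → 0.46%.

0.46 wt%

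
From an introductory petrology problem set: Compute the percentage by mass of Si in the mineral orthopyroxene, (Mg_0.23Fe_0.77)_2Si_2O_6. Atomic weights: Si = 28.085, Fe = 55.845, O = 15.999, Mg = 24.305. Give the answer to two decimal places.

M((Mg_0.23Fe_0.77)_2Si_2O_6) = 249.346 g/mol.
Si contributes 2 × 28.085 = 56.170 g per mole.
56.170/249.346 = 0.2253 → 22.53%.

22.53 mass %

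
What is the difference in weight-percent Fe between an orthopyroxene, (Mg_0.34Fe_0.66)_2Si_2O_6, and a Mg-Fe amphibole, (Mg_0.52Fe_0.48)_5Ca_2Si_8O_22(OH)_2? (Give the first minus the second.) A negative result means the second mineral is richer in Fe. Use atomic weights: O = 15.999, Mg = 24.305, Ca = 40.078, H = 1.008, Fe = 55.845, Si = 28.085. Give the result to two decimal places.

15.32 percentage points

M((Mg_0.34Fe_0.66)_2Si_2O_6) = 242.407 g/mol, so wt% Fe = 73.715/242.407 × 100 = 30.41%.
M((Mg_0.52Fe_0.48)_5Ca_2Si_8O_22(OH)_2) = 888.049 g/mol, so wt% Fe = 134.028/888.049 × 100 = 15.09%.
30.41 − 15.09 = 15.32 pp.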